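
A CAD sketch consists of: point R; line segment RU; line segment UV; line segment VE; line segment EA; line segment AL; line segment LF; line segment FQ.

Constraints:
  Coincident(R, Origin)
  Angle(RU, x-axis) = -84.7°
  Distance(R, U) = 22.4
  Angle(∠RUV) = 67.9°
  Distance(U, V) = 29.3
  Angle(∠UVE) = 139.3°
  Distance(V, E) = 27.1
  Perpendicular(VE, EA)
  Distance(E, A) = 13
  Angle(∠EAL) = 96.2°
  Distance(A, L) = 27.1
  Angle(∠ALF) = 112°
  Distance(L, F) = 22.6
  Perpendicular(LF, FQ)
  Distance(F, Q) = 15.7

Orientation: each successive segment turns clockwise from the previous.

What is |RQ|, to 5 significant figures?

41.139

R is at the origin; RU runs at -84.7° with length 22.4, so U = (2.0691, -22.304). ∠RUV = 67.9° gives UV at 163.20° from the x-axis; with |UV| = 29.3, V = (-25.980, -13.836). ∠UVE = 139.3° gives VE at 122.50° from the x-axis; with |VE| = 27.1, E = (-40.541, 9.0203). VE ⟂ EA, so EA runs at 32.500°; with |EA| = 13.0, A = (-29.577, 16.005). ∠EAL = 96.2° gives AL at -51.300° from the x-axis; with |AL| = 27.1, L = (-12.633, -5.1445). ∠ALF = 112.0° gives LF at -119.30° from the x-axis; with |LF| = 22.6, F = (-23.693, -24.853). LF is perpendicular to FQ, so FQ runs at 150.70°; with |FQ| = 15.7, Q = (-37.385, -17.170). Then |RQ| = |Q − R| = 41.139.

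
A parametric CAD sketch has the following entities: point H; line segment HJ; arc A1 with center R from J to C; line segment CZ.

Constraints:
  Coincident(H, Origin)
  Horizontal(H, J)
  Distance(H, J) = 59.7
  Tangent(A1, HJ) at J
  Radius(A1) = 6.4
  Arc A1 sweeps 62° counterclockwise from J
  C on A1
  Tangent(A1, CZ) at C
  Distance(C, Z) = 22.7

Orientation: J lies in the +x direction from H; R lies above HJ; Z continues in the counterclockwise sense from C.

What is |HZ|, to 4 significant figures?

79.54

On A1, J sits at bearing -90° from R; a 62° counterclockwise sweep puts C at bearing -28°, so C = R + 6.4·(cos -28°, sin -28°) = (65.35, 3.395). Tangency of A1 to CZ means the radius RC is perpendicular to CZ, so CZ runs along (−sin -28°, cos -28°); with |CZ| = 22.7, Z = (76.01, 23.44). Then |HZ| = |Z − H| = 79.54.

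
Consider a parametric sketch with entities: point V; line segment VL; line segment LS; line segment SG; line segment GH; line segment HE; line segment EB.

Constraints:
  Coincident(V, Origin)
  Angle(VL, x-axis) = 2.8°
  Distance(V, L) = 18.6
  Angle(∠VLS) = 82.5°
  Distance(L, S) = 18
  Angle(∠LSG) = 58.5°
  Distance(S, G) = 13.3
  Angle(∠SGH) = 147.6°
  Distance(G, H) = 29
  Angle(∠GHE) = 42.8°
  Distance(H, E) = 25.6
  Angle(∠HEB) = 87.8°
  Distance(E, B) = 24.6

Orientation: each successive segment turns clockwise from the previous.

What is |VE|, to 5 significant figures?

19.987

∠SGH = 147.6° gives GH at 111.40° from the x-axis; with |GH| = 29.0, H = (-4.2111, 17.825). ∠GHE = 42.8° gives HE at -25.800° from the x-axis; with |HE| = 25.6, E = (18.837, 6.6829). Then |VE| = |E − V| = 19.987.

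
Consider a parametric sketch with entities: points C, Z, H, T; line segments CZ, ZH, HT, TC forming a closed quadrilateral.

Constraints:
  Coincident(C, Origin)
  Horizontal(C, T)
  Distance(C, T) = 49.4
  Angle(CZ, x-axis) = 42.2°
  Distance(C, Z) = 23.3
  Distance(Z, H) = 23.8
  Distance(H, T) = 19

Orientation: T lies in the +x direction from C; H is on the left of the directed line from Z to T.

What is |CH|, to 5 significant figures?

44.423

Checks: C.y = 0.00, T.y = 0.00 ✓; |ZH| = 23.80 ✓; |HT| = 19.00 ✓.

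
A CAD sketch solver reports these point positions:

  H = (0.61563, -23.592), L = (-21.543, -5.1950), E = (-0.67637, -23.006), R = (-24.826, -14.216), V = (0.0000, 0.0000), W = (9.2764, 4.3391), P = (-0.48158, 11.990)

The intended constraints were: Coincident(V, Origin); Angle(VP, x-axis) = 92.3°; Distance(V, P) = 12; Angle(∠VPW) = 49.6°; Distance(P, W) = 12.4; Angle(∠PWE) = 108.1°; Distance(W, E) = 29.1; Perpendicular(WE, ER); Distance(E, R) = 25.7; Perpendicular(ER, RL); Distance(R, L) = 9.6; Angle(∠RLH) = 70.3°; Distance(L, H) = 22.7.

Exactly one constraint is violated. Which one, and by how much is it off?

Distance(L, H) = 22.7 — off by 6.10.

V = (0.00, 0.00) ✓; VP at 92.30° ✓; |VP| = 12.00 ✓; ∠VPW = 49.60° ✓; |PW| = 12.40 ✓; ∠PWE = 108.1° ✓; |WE| = 29.10 ✓; ∠(WE, ER) = 90.00° ✓; |ER| = 25.70 ✓; ∠(ER, RL) = 90.00° ✓; |RL| = 9.600 ✓; ∠RLH = 70.30° ✓; |LH| = 28.80 ✗.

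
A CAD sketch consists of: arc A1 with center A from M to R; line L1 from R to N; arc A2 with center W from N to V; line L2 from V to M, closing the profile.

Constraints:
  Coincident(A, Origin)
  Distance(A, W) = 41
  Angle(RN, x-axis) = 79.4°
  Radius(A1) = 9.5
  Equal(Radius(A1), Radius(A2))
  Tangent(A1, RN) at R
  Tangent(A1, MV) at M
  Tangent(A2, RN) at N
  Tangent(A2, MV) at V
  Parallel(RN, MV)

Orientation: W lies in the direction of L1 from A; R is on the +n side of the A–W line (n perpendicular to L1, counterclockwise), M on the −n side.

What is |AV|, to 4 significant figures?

42.09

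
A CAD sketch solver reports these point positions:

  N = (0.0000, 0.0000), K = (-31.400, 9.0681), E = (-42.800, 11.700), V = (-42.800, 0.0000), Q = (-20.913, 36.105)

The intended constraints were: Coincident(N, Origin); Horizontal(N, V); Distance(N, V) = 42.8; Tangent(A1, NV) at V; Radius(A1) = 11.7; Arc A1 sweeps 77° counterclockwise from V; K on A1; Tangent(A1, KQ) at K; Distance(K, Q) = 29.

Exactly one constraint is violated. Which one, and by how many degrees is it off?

Tangent(A1, KQ) at K — off by 8.20°.

N = (0.00, 0.00) ✓; N.y = 0.00, V.y = 0.00 ✓; |NV| = 42.80 ✓; ∠(EV, VN) = 90.00° ✓; |EV| = 11.70 ✓; bearing(E→K) − bearing(E→V) = 77.00° ✓; |EK| = 11.70 ✓; ∠(EK, KQ) = 98.20° ✗; |KQ| = 29.00 ✓.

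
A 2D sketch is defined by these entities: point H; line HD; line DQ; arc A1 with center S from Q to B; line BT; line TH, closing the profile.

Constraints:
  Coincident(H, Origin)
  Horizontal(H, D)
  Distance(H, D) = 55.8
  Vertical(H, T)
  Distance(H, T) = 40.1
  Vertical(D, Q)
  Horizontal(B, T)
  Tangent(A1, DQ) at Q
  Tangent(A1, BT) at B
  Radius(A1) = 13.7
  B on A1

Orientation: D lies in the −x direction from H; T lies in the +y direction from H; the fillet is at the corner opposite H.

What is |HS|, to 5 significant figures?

49.693

H is at the origin; HD is horizontal with |HD| = 55.8 and D on the −x side, so D = (-55.800, 0.0000). H and T share the same x with |HT| = 40.1 and T on the +y side, so T = (0.0000, 40.100). The virtual corner opposite H is at (-55.800, 40.100). Since A1 is tangent to DQ there, SQ ⟂ DQ and the tangent condition forces SB to be normal to BT, with radius 13.7, so the center S sits 13.7 in from both sides at S = (-42.100, 26.400). Then |HS| = |S − H| = 49.693.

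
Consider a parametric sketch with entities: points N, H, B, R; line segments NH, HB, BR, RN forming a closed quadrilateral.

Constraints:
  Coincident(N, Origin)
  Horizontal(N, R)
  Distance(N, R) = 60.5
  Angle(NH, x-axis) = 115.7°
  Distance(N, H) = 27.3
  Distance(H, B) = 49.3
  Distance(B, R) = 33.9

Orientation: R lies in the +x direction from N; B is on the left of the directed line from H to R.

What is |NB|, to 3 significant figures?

45.0

N is at the origin; N and R share the same y with |NR| = 60.5 and R in +x, so R = (60.5, 0). NH runs at 115.7° with |NH| = 27.3, so H = (-11.8, 24.6). B is determined by |HB| = 49.3 and |BR| = 33.9 together: it lies at the intersection of circle(H, 49.3) and circle(R, 33.9). With |HR| = 76.4, the foot of the radical line on HR is 46.6 from H and the perpendicular offset is √(49.3² − 46.6²) = 16.1. Taking the left-of-HR solution: B = (37.5, 24.9).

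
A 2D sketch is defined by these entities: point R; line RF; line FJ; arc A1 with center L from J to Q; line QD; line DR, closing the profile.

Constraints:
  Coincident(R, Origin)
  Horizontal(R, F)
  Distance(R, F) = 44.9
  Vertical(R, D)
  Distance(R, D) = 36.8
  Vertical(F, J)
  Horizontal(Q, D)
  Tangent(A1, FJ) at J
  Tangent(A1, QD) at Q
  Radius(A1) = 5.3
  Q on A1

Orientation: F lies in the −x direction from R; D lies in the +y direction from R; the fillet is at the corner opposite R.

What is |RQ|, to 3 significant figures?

54.1

R is at the origin; R and F share the same y with |RF| = 44.9 and F on the −x side, so F = (-44.9, 0.00). R and D share the same x with |RD| = 36.8 and D on the +y side, so D = (0.00, 36.8). The virtual corner opposite R is at (-44.9, 36.8). A1 meets FJ tangentially, so LJ is at right angles to FJ and A1 meets QD tangentially, so LQ is at right angles to QD, with radius 5.3, so the center L sits 5.3 in from both sides at L = (-39.6, 31.5). That places the tangent points at J = (-44.9, 31.5) on FJ and Q = (-39.6, 36.8) on QD. Then |RQ| = |Q − R| = 54.1.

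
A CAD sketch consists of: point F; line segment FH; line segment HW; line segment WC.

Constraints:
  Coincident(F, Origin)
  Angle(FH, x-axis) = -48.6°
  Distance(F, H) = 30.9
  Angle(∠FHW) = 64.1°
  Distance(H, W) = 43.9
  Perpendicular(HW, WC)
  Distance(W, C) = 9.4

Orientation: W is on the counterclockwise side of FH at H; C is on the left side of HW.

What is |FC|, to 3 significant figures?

35.5

∠FHW = 64.1°, so HW runs at -48.6° + (180° − 64.1°) = 67.3° from the x-axis; with |HW| = 43.9, W = H + 43.9·(cos 67.3°, sin 67.3°) = (37.4, 17.3). The perpendicularity gives WC at right angles to HW; with |WC| = 9.4 on the left of HW, C = W + 9.4·(-0.923, 0.386) = (28.7, 20.9). Then |FC| = |C − F| = 35.5.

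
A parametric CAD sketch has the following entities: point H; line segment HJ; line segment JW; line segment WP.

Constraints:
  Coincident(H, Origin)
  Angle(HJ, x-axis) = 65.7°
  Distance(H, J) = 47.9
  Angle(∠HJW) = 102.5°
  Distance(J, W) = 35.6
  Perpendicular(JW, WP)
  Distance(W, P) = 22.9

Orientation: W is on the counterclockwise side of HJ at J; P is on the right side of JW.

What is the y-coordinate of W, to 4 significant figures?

64.98

H is at the origin; HJ runs at 65.7° with length 47.9, so J = 47.9·(cos 65.7°, sin 65.7°) = (19.71, 43.66). ∠HJW = 102.5°, so JW runs at 65.7° + (180° − 102.5°) = 143.2° from the x-axis; with |JW| = 35.6, W = J + 35.6·(cos 143.2°, sin 143.2°) = (-8.794, 64.98). So W.y = 64.98.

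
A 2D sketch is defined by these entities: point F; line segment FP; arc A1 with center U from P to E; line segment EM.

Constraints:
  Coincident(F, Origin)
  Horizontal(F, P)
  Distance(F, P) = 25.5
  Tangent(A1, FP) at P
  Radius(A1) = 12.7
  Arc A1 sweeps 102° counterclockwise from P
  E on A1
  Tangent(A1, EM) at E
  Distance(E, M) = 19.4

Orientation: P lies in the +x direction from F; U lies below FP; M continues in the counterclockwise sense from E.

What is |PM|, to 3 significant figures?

35.3

F is at the origin; F and P share the same y with |FP| = 25.5 and P on the +x side, so P = (25.5, 0.00). A1 meets FP tangentially, so UP is at right angles to FP, so U = P + (0, -12.7) = (25.5, -12.7). On A1, P sits at bearing 90° from U; a 102° counterclockwise sweep puts E at bearing 192°, so E = U + 12.7·(cos 192°, sin 192°) = (13.1, -15.3). The tangent condition forces UE to be normal to EM, so EM runs along (−sin 192°, cos 192°); with |EM| = 19.4, M = (17.1, -34.3). Then |PM| = |M − P| = 35.3.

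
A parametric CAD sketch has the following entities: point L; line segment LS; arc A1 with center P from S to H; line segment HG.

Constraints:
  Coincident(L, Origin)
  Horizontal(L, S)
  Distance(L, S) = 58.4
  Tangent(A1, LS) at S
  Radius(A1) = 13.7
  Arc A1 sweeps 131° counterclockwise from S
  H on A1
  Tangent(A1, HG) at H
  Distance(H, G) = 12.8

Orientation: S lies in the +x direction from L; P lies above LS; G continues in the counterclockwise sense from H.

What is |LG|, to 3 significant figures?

68.5

On A1, S sits at bearing -90° from P; a 131° counterclockwise sweep puts H at bearing 41°, so H = P + 13.7·(cos 41°, sin 41°) = (68.7, 22.7). The tangent condition forces PH to be normal to HG, so HG runs along (−sin 41°, cos 41°); with |HG| = 12.8, G = (60.3, 32.3). Then |LG| = |G − L| = 68.5.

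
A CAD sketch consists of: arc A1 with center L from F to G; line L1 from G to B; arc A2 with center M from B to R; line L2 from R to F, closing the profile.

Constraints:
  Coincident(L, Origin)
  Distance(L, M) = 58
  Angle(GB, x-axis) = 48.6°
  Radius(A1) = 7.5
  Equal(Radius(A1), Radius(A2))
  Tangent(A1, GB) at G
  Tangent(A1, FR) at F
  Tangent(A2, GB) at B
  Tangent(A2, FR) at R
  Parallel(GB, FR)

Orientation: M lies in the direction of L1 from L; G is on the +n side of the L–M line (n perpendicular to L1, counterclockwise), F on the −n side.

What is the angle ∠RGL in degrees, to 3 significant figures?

75.5°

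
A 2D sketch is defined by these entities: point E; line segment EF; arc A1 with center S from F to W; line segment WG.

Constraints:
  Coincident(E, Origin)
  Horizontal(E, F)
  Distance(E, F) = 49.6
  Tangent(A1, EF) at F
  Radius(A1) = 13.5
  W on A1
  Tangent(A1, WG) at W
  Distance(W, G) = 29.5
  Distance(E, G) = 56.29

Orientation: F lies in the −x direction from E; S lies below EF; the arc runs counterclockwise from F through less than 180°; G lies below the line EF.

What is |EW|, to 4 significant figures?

63.09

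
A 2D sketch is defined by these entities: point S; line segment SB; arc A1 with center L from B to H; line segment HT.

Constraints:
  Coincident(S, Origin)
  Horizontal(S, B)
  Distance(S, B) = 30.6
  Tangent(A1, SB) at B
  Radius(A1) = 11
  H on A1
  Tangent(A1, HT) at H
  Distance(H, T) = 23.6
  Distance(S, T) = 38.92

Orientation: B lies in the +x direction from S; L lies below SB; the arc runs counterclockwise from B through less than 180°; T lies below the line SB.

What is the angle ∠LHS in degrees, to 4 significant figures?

154.0°

Checks: S.y = 0.00, B.y = 0.00 ✓; ∠(LB, BS) = 90.00° ✓; |LH| = 11.00 ✓; ∠(LH, HT) = 90.00° ✓; |HT| = 23.60 ✓; |ST| = 38.92 ✓.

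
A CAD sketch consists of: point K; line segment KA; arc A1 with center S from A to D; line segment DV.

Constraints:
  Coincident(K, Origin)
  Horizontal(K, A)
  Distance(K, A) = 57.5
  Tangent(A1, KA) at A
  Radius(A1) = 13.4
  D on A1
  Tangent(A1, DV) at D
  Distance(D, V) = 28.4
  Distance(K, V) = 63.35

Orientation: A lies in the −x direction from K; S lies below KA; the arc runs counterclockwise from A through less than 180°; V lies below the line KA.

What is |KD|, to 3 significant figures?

70.7

Checks: |KA| = 57.50 ✓; |SD| = 13.40 ✓; ∠(SD, DV) = 90.00° ✓; |DV| = 28.40 ✓; |KV| = 63.35 ✓.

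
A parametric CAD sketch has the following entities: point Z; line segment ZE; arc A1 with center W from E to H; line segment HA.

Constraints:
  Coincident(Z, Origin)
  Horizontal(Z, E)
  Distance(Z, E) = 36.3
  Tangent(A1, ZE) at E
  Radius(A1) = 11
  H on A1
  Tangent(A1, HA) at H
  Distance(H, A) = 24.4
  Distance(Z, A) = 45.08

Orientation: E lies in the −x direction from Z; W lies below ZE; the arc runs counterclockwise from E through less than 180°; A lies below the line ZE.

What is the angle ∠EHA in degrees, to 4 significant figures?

112.7°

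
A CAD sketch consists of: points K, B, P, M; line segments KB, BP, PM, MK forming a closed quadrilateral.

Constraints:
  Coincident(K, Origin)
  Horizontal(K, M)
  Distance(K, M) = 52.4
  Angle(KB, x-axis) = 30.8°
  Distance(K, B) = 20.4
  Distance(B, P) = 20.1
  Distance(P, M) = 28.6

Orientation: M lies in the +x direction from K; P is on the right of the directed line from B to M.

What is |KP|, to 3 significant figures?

26.3

K is at the origin; K and M share the same y with |KM| = 52.4 and M in +x, so M = (52.4, 0). KB runs at 30.8° with |KB| = 20.4, so B = (17.5, 10.4). P is determined by |BP| = 20.1 and |PM| = 28.6 together: it lies at the intersection of circle(B, 20.1) and circle(M, 28.6). With |BM| = 36.4, the foot of the radical line on BM is 12.5 from B and the perpendicular offset is √(20.1² − 12.5²) = 15.7. Taking the right-of-BM solution: P = (25.0, -8.21).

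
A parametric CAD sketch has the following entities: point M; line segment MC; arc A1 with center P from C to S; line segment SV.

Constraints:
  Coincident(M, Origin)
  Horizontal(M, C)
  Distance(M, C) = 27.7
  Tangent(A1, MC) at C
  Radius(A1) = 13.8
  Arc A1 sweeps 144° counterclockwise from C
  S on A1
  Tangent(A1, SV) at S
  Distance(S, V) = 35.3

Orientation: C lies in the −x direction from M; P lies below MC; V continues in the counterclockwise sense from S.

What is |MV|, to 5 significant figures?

46.285

M is at the origin; M and C share the same y with |MC| = 27.7 and C on the −x side, so C = (-27.700, 0.0000). The tangent condition forces PC to be normal to MC, so P = C + (0, -13.8) = (-27.700, -13.800). On A1, C sits at bearing 90° from P; a 144° counterclockwise sweep puts S at bearing 234°, so S = P + 13.8·(cos 234°, sin 234°) = (-35.811, -24.964). Tangency of A1 to SV means the radius PS is perpendicular to SV, so SV runs along (−sin 234°, cos 234°); with |SV| = 35.3, V = (-7.2531, -45.713). Then |MV| = |V − M| = 46.285.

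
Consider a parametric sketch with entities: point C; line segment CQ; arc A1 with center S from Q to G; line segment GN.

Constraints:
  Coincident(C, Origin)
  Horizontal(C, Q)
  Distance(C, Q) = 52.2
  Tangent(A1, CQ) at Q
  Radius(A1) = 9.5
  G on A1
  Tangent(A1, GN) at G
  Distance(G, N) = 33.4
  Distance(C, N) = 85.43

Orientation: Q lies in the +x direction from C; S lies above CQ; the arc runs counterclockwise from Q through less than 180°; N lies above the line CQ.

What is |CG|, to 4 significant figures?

59.95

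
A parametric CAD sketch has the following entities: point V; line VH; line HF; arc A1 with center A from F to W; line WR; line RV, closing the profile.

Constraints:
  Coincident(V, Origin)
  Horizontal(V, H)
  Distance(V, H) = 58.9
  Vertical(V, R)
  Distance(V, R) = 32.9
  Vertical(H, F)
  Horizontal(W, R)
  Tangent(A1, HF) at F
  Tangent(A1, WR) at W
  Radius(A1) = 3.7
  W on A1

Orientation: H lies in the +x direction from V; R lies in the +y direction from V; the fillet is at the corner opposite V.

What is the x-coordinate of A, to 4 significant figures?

55.20

V is at the origin; VH is horizontal with |VH| = 58.9 and H on the +x side, so H = (58.90, 0.000). V and R share the same x with |VR| = 32.9 and R on the +y side, so R = (0.000, 32.90). The virtual corner opposite V is at (58.90, 32.90). Tangency of A1 to HF means the radius AF is perpendicular to HF and tangency of A1 to WR means the radius AW is perpendicular to WR, with radius 3.7, so the center A sits 3.7 in from both sides at A = (55.20, 29.20). So A.x = 55.20.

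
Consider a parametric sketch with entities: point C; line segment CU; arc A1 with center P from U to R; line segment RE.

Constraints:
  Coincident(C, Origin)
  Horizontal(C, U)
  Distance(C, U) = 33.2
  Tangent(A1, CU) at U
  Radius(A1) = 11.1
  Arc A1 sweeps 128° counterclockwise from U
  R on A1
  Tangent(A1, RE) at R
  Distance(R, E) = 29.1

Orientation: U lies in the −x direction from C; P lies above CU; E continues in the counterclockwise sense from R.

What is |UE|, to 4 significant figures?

41.88

On A1, U sits at bearing -90° from P; a 128° counterclockwise sweep puts R at bearing 38°, so R = P + 11.1·(cos 38°, sin 38°) = (-24.45, 17.93). Tangency of A1 to RE means the radius PR is perpendicular to RE, so RE runs along (−sin 38°, cos 38°); with |RE| = 29.1, E = (-42.37, 40.86). Then |UE| = |E − U| = 41.88.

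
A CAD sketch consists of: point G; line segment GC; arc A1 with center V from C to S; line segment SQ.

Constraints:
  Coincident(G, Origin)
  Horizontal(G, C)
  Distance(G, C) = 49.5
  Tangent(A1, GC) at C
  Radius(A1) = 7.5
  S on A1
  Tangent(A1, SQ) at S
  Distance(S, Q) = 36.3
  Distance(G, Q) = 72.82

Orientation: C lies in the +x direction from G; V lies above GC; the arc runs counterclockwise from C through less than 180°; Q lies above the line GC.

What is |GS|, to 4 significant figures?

57.45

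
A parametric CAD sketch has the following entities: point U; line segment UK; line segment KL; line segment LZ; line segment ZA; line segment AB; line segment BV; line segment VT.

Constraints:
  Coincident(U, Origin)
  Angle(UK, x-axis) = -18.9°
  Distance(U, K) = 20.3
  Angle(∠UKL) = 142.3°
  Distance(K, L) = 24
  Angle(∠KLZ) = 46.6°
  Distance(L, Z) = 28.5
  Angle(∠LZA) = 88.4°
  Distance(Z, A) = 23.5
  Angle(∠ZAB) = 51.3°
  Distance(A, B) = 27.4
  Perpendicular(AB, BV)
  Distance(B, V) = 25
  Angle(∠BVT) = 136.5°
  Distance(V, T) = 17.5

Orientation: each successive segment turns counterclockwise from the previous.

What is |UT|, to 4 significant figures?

35.99

U is at the origin; UK runs at -18.9° with length 20.3, so K = (19.21, -6.576). ∠UKL = 142.3° gives KL at 18.80° from the x-axis; with |KL| = 24.0, L = (41.93, 1.159). ∠KLZ = 46.6° gives LZ at 152.2° from the x-axis; with |LZ| = 28.5, Z = (16.71, 14.45). ∠LZA = 88.4° gives ZA at -116.2° from the x-axis; with |ZA| = 23.5, A = (6.339, -6.635). ∠ZAB = 51.3° gives AB at 12.50° from the x-axis; with |AB| = 27.4, B = (33.09, -0.7043). The perpendicularity gives BV at right angles to AB, so BV runs at 102.5°; with |BV| = 25.0, V = (27.68, 23.70). ∠BVT = 136.5° gives VT at 146.0° from the x-axis; with |VT| = 17.5, T = (13.17, 33.49). Then |UT| = |T − U| = 35.99.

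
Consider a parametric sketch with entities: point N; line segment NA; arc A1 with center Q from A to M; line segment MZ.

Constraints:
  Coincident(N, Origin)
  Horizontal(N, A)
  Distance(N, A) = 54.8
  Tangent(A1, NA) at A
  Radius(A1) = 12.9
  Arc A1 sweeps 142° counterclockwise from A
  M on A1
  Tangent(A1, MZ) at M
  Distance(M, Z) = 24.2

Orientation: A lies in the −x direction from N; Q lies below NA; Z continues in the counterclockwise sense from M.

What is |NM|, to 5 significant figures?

66.847

N is at the origin; NA is horizontal with |NA| = 54.8 and A on the −x side, so A = (-54.800, 0.0000). A1 meets NA tangentially, so QA is at right angles to NA, so Q = A + (0, -12.9) = (-54.800, -12.900). On A1, A sits at bearing 90° from Q; a 142° counterclockwise sweep puts M at bearing 232°, so M = Q + 12.9·(cos 232°, sin 232°) = (-62.742, -23.065). Then |NM| = |M − N| = 66.847.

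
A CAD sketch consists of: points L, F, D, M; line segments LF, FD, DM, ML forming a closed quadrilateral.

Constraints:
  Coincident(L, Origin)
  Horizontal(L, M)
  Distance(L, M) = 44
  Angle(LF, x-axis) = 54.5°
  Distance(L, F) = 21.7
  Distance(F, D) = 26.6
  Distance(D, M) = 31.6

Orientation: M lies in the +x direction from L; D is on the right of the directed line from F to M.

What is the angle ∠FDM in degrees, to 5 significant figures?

75.949°

Checks: |LM| = 44.00 ✓; |LF| = 21.70 ✓; |FD| = 26.60 ✓; |DM| = 31.60 ✓.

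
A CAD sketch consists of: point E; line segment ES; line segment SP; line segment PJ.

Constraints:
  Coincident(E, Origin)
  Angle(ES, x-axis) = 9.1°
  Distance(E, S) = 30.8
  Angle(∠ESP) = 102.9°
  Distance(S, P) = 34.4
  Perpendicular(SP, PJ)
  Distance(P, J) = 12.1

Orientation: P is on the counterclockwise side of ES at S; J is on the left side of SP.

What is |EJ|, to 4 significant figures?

45.00

E is at the origin; ES runs at 9.1° with length 30.8, so S = 30.8·(cos 9.1°, sin 9.1°) = (30.41, 4.871). ∠ESP = 102.9°, so SP runs at 9.1° + (180° − 102.9°) = 86.20° from the x-axis; with |SP| = 34.4, P = S + 34.4·(cos 86.20°, sin 86.20°) = (32.69, 39.20). SP ⟂ PJ; with |PJ| = 12.1 on the left of SP, J = P + 12.1·(-0.9978, 0.06627) = (20.62, 40.00). Then |EJ| = |J − E| = 45.00.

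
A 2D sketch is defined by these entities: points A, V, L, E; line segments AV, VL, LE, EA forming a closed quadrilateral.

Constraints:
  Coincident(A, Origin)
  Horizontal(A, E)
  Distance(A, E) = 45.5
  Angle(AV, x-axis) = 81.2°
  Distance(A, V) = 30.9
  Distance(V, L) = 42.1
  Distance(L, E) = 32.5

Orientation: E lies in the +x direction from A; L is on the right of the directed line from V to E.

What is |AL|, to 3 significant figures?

18.0

A is at the origin; AE is horizontal with |AE| = 45.5 and E in +x, so E = (45.5, 0). AV runs at 81.2° with |AV| = 30.9, so V = (4.73, 30.5). L is determined by |VL| = 42.1 and |LE| = 32.5 together: it lies at the intersection of circle(V, 42.1) and circle(E, 32.5). With |VE| = 50.9, the foot of the radical line on VE is 32.5 from V and the perpendicular offset is √(42.1² − 32.5²) = 26.8. Taking the right-of-VE solution: L = (14.7, -10.4).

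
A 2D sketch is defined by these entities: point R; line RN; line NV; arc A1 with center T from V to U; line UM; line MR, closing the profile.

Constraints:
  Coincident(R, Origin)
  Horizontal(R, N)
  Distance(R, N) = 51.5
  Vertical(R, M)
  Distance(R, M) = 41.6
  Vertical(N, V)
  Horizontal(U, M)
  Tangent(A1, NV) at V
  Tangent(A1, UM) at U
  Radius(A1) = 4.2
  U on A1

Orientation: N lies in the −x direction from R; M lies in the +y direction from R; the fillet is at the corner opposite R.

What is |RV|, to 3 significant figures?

63.6

R is at the origin; RN is horizontal with |RN| = 51.5 and N on the −x side, so N = (-51.5, 0.00). RM is vertical with |RM| = 41.6 and M on the +y side, so M = (0.00, 41.6). The virtual corner opposite R is at (-51.5, 41.6). The tangent condition forces TV to be normal to NV and since A1 is tangent to UM there, TU ⟂ UM, with radius 4.2, so the center T sits 4.2 in from both sides at T = (-47.3, 37.4). That places the tangent points at V = (-51.5, 37.4) on NV and U = (-47.3, 41.6) on UM. Then |RV| = |V − R| = 63.6.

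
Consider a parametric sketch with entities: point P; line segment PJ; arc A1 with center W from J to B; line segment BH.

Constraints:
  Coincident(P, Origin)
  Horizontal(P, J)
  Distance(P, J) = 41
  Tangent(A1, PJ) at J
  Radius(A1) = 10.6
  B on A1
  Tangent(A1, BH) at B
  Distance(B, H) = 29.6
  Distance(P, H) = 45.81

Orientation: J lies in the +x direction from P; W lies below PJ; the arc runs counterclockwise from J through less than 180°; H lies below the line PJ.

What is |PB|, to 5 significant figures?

31.798

P is at the origin; PJ is horizontal with |PJ| = 41.0 and J on the +x side, so J = (41.000, 0.0000). The tangent condition forces WJ to be normal to PJ, so W = J + (0, -10.6) = (41.000, -10.600). Since WB ⟂ BH (tangency), |WH| = √(10.6² + 29.6²) = 31.441 regardless of where B sits on A1. So H lies on both circle(P, 45.81) and circle(W, 31.441); the below-PJ intersection is H = (25.583, -38.001). B is the foot of the tangent from H: B = (30.550, -8.8210).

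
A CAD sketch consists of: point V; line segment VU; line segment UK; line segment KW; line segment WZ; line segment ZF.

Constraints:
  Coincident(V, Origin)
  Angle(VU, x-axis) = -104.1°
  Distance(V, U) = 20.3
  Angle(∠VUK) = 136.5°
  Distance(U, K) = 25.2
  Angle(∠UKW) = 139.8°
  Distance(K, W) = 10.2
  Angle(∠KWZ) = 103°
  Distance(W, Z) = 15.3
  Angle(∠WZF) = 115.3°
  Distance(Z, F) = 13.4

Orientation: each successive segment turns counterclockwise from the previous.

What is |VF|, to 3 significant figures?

27.9

V is at the origin; VU runs at -104.1° with length 20.3, so U = (-4.95, -19.7). ∠VUK = 136.5° gives UK at -60.6° from the x-axis; with |UK| = 25.2, K = (7.43, -41.6). ∠UKW = 139.8° gives KW at -20.4° from the x-axis; with |KW| = 10.2, W = (17.0, -45.2). ∠KWZ = 103.0° gives WZ at 56.6° from the x-axis; with |WZ| = 15.3, Z = (25.4, -32.4). ∠WZF = 115.3° gives ZF at 121° from the x-axis; with |ZF| = 13.4, F = (18.4, -21.0). Then |VF| = |F − V| = 27.9.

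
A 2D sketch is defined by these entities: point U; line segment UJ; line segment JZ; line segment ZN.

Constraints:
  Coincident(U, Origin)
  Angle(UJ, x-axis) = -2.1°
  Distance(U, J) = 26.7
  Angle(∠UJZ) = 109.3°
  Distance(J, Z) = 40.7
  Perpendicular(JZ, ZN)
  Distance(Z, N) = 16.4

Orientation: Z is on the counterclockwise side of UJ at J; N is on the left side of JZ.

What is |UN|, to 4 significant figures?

50.30

∠UJZ = 109.3°, so JZ runs at -2.1° + (180° − 109.3°) = 68.60° from the x-axis; with |JZ| = 40.7, Z = J + 40.7·(cos 68.60°, sin 68.60°) = (41.53, 36.92). JZ is perpendicular to ZN; with |ZN| = 16.4 on the left of JZ, N = Z + 16.4·(-0.9311, 0.3649) = (26.26, 42.90). Then |UN| = |N − U| = 50.30.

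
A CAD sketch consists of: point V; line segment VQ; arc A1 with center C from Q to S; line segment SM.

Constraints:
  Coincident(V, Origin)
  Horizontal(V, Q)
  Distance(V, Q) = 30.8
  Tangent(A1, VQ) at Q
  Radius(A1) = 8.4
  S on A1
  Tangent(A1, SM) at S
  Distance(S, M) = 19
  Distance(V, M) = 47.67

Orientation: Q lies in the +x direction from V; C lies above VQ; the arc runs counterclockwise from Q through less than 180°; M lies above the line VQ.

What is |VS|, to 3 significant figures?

40.1

Checks: |CS| = 8.400 ✓; ∠(CS, SM) = 90.00° ✓; |SM| = 19.00 ✓; |VM| = 47.67 ✓.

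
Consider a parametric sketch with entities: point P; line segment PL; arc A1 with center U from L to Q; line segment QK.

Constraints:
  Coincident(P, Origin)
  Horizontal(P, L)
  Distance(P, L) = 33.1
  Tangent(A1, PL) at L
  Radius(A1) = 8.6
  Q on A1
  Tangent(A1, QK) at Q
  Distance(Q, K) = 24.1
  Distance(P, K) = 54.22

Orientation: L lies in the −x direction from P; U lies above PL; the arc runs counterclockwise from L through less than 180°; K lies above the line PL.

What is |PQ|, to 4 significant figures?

30.70

Checks: |UQ| = 8.600 ✓; ∠(UQ, QK) = 90.00° ✓; |QK| = 24.10 ✓; |PK| = 54.22 ✓.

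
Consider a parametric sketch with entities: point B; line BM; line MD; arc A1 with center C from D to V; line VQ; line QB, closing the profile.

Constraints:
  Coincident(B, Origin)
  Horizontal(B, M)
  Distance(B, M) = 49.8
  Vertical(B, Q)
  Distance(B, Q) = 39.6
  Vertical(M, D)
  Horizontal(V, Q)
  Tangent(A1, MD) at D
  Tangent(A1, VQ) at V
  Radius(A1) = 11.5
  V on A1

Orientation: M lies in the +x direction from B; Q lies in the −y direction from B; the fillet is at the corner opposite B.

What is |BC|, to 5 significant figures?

47.503

B is at the origin; B and M share the same y with |BM| = 49.8 and M on the +x side, so M = (49.800, 0.0000). B and Q share the same x with |BQ| = 39.6 and Q on the −y side, so Q = (0.0000, -39.600). The virtual corner opposite B is at (49.800, -39.600). The tangent condition forces CD to be normal to MD and A1 meets VQ tangentially, so CV is at right angles to VQ, with radius 11.5, so the center C sits 11.5 in from both sides at C = (38.300, -28.100). Then |BC| = |C − B| = 47.503.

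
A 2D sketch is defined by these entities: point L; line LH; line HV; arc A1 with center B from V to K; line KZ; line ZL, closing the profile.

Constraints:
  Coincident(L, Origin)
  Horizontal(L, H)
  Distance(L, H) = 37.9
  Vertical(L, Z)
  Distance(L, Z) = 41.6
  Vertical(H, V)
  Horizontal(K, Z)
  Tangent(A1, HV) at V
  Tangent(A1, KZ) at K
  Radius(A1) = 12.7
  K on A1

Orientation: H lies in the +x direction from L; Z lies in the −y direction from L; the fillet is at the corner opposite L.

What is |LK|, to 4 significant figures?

48.64

L is at the origin; L and H share the same y with |LH| = 37.9 and H on the +x side, so H = (37.90, 0.000). L and Z share the same x with |LZ| = 41.6 and Z on the −y side, so Z = (0.000, -41.60). The virtual corner opposite L is at (37.90, -41.60). The tangent condition forces BV to be normal to HV and tangency of A1 to KZ means the radius BK is perpendicular to KZ, with radius 12.7, so the center B sits 12.7 in from both sides at B = (25.20, -28.90). That places the tangent points at V = (37.90, -28.90) on HV and K = (25.20, -41.60) on KZ. Then |LK| = |K − L| = 48.64.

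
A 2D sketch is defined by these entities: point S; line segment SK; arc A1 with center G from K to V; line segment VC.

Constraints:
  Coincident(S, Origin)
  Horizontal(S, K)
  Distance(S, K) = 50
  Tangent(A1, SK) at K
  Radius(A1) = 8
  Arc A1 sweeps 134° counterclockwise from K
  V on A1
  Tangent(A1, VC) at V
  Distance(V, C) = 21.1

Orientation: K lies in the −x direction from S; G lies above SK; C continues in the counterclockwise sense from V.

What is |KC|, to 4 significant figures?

30.08

S is at the origin; S and K share the same y with |SK| = 50.0 and K on the −x side, so K = (-50.00, 0.000). The tangent condition forces GK to be normal to SK, so G = K + (0, 8) = (-50.00, 8.000). On A1, K sits at bearing -90° from G; a 134° counterclockwise sweep puts V at bearing 44°, so V = G + 8.0·(cos 44°, sin 44°) = (-44.25, 13.56). A1 meets VC tangentially, so GV is at right angles to VC, so VC runs along (−sin 44°, cos 44°); with |VC| = 21.1, C = (-58.90, 28.74). Then |KC| = |C − K| = 30.08.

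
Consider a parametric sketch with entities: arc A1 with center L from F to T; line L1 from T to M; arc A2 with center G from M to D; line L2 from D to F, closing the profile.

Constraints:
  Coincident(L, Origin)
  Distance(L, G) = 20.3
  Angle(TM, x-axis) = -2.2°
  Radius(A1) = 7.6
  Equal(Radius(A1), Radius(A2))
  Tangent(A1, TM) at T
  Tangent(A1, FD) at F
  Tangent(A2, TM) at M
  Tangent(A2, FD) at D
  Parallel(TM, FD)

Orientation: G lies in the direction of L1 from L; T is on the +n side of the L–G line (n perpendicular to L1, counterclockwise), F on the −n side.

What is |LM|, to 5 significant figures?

21.676

The slot axis is L1's direction at -2.2°, so u = (cos -2.2°, sin -2.2°) = (0.99926, -0.038388) and n = (−sin -2.2°, cos -2.2°) = (0.038388, 0.99926). L is at the origin and G lies 20.3 along u from L, so G = 20.3·u = (20.285, -0.77927). Tangency of A1 to both parallel lines with radius 7.6 puts T and F at L ± 7.6·n: T = (0.29175, 7.5944), F = (-0.29175, -7.5944). Equal radii place M and D the same way about G: M = G + 7.6·n = (20.577, 6.8151), D = G − 7.6·n = (19.993, -8.3737). Then |LM| = |M − L| = 21.676.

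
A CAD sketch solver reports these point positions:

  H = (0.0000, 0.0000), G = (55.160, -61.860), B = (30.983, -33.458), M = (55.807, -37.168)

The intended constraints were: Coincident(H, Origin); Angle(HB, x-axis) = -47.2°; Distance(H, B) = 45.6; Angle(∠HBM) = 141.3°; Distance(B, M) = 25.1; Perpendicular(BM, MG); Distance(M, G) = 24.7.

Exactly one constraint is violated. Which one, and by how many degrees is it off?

Perpendicular(BM, MG) — off by 7.00°.

H = (0.00, 0.00) ✓; HB at -47.20° ✓; |HB| = 45.60 ✓; ∠HBM = 141.3° ✓; |BM| = 25.10 ✓; ∠(BM, MG) = 83.00° ✗; |MG| = 24.70 ✓.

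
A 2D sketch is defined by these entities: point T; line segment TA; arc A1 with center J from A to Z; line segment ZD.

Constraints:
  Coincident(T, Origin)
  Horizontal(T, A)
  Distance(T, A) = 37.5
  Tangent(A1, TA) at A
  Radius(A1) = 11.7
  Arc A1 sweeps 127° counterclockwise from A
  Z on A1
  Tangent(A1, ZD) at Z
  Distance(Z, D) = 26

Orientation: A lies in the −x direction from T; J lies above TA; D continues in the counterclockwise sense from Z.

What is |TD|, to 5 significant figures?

58.987

T is at the origin; T and A share the same y with |TA| = 37.5 and A on the −x side, so A = (-37.500, 0.0000). Since A1 is tangent to TA there, JA ⟂ TA, so J = A + (0, 11.7) = (-37.500, 11.700). On A1, A sits at bearing -90° from J; a 127° counterclockwise sweep puts Z at bearing 37°, so Z = J + 11.7·(cos 37°, sin 37°) = (-28.156, 18.741). Tangency of A1 to ZD means the radius JZ is perpendicular to ZD, so ZD runs along (−sin 37°, cos 37°); with |ZD| = 26.0, D = (-43.803, 39.506). Then |TD| = |D − T| = 58.987.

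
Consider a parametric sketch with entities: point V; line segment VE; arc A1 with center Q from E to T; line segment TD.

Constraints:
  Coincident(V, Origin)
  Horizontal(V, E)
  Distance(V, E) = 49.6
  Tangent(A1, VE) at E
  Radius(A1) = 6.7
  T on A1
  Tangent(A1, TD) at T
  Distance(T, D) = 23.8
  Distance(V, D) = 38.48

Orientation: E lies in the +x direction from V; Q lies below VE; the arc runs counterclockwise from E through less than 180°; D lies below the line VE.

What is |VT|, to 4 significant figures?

44.11

Checks: |VE| = 49.60 ✓; ∠(QE, EV) = 90.00° ✓; |QT| = 6.700 ✓; ∠(QT, TD) = 90.00° ✓; |TD| = 23.80 ✓; |VD| = 38.48 ✓.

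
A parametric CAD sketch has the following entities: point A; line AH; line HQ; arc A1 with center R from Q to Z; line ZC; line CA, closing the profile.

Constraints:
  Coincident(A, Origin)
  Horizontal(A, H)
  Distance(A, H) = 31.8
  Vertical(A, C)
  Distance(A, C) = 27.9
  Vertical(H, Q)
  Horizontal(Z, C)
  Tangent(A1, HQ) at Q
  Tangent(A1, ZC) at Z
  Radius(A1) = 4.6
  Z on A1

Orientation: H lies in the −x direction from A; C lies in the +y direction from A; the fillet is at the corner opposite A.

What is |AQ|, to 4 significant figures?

39.42

The virtual corner opposite A is at (-31.80, 27.90). The tangent condition forces RQ to be normal to HQ and since A1 is tangent to ZC there, RZ ⟂ ZC, with radius 4.6, so the center R sits 4.6 in from both sides at R = (-27.20, 23.30). That places the tangent points at Q = (-31.80, 23.30) on HQ and Z = (-27.20, 27.90) on ZC. Then |AQ| = |Q − A| = 39.42.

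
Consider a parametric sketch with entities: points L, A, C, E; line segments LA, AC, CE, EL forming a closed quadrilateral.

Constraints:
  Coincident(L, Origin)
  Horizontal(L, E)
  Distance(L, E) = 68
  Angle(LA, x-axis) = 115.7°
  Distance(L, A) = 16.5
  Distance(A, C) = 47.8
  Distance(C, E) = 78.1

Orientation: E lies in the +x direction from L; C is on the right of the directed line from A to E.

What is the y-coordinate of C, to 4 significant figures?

-32.74

L is at the origin; LE is horizontal with |LE| = 68.0 and E in +x, so E = (68.0, 0). LA runs at 115.7° with |LA| = 16.5, so A = (-7.155, 14.87). C is determined by |AC| = 47.8 and |CE| = 78.1 together: it lies at the intersection of circle(A, 47.8) and circle(E, 78.1). With |AE| = 76.61, the foot of the radical line on AE is 13.41 from A and the perpendicular offset is √(47.8² − 13.41²) = 45.88. Taking the right-of-AE solution: C = (-2.905, -32.74).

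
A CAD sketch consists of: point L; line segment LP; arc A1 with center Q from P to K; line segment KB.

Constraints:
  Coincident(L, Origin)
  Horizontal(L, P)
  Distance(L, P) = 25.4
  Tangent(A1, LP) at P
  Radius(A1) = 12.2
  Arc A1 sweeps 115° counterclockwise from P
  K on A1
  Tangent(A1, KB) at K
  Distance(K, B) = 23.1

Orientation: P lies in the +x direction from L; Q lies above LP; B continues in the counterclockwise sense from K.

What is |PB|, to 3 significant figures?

38.3

L is at the origin; LP is horizontal with |LP| = 25.4 and P on the +x side, so P = (25.4, 0.00). The tangent condition forces QP to be normal to LP, so Q = P + (0, 12.2) = (25.4, 12.2). On A1, P sits at bearing -90° from Q; a 115° counterclockwise sweep puts K at bearing 25°, so K = Q + 12.2·(cos 25°, sin 25°) = (36.5, 17.4). Tangency of A1 to KB means the radius QK is perpendicular to KB, so KB runs along (−sin 25°, cos 25°); with |KB| = 23.1, B = (26.7, 38.3). Then |PB| = |B − P| = 38.3.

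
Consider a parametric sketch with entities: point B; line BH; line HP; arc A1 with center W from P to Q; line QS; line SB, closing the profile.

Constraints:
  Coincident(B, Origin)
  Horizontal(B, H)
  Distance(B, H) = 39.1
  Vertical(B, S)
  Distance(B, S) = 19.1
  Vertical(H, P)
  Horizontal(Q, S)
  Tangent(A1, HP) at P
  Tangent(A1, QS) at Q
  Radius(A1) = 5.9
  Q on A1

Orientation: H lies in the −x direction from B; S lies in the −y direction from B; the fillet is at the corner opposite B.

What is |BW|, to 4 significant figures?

35.73

B is at the origin; B and H share the same y with |BH| = 39.1 and H on the −x side, so H = (-39.10, 0.000). B and S share the same x with |BS| = 19.1 and S on the −y side, so S = (0.000, -19.10). The virtual corner opposite B is at (-39.10, -19.10). Tangency of A1 to HP means the radius WP is perpendicular to HP and the tangent condition forces WQ to be normal to QS, with radius 5.9, so the center W sits 5.9 in from both sides at W = (-33.20, -13.20). Then |BW| = |W − B| = 35.73.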